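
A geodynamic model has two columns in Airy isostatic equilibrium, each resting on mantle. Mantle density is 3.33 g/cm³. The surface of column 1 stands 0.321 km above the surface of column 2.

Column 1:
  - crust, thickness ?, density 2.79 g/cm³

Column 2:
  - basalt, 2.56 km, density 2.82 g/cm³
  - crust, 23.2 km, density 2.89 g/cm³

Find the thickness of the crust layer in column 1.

23.3 km

Take the compensation level at the base of the deeper column (depth z_c below the surface of column 1) and equate Σ ρ_i t_i down to z_c; mantle fills any gap and the z_c terms cancel.
Column 1: x×2.79 + (z_c − 0 − x)×3.33
Column 2: 0.321×0 + 2.56×2.82 + 23.2×2.89 + (z_c − 0.321 − 25.76)×3.33
The z_c×3.33 term appears on both sides and cancels. Collect the known terms of each column as K = Σ(ρt)_known − 3.33 × (depth of known layers): K_1 = 0 − 3.33×0 = 0; K_2 = 74.2672 − 3.33×(0.321 + 25.76) = −12.58253.
Balance: K_1 − x×(3.33 − 2.79) = K_2, so x = (K_1 − K_2)/(3.33 − 2.79) = 12.5825/0.54 = 23.3 km.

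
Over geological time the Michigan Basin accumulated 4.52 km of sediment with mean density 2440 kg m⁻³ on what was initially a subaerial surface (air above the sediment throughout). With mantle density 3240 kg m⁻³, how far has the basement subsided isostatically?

Subaerial load: s = t ρ_sed / ρ_m = 4.52 km × 2440/3240 = 3.4 km.

3.4 km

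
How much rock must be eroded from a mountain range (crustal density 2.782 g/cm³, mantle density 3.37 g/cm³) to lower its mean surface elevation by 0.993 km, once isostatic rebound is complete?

Net drop Δ = e − u = e − e ρ_c/ρ_m = e (ρ_m − ρ_c)/ρ_m.
e = Δ ρ_m/(ρ_m − ρ_c) = 0.993 km × 3.37/0.588 = 5.69 km.

5.69 km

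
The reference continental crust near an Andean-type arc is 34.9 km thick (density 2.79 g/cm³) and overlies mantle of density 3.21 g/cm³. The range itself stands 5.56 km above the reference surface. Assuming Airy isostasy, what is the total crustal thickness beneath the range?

Root depth r = h ρ_c / (ρ_m − ρ_c) = 5.56 km × 2.79 / 0.42 = 36.93 km.
Total thickness = T + h + r = 34.9 km + 5.56 km + 36.93 km = 77.4 km.

77.4 km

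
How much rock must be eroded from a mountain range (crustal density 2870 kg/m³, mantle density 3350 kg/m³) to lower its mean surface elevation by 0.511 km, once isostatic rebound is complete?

Net drop Δ = e − u = e − e ρ_c/ρ_m = e (ρ_m − ρ_c)/ρ_m.
e = Δ ρ_m/(ρ_m − ρ_c) = 0.511 km × 3350/480 = 3.57 km.

3.57 km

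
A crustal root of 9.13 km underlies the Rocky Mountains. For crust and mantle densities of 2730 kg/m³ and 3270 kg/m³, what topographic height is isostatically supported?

1.81 km

For local isostatic compensation: ρ_c h = (ρ_m − ρ_c) r.
h = r (ρ_m − ρ_c) / ρ_c = 9.13 km × (3270 − 2730) / 2730 = 1.81 km.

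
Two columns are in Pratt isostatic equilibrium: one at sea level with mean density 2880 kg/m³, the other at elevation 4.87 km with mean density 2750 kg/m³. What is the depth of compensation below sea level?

103 km

ρ_ref D = ρ (D + h) → D (ρ_ref − ρ) = ρ h.
D = ρ h/(ρ_ref − ρ) = 2750 × 4.87 km/(2880 − 2750) = 103 km.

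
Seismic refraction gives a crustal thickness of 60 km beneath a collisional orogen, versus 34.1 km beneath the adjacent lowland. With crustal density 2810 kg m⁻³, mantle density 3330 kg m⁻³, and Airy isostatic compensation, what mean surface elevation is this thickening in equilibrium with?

Excess crust Δ = 60 km − 34.1 km = 25.9 km, split between elevation h and root r with h + r = Δ.
Airy balance ρ_c h = (ρ_m − ρ_c) r gives r = h ρ_c/(ρ_m − ρ_c), so h (1 + ρ_c/(ρ_m − ρ_c)) = Δ, i.e. h = Δ (ρ_m − ρ_c)/ρ_m.
h = 25.9 km × 520/3330 = 4.04 km.

4.04 km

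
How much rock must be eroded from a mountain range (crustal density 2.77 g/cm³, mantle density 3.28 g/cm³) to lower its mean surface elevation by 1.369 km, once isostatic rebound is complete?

8.8 km

Net drop Δ = e − u = e − e ρ_c/ρ_m = e (ρ_m − ρ_c)/ρ_m.
e = Δ ρ_m/(ρ_m − ρ_c) = 1.369 km × 3.28/0.51 = 8.8 km.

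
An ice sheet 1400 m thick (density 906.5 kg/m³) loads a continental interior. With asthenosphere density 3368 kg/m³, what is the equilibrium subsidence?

377 m

Isostatic balance requires: the ice load ρ_ice t is balanced by mantle displaced below, ρ_m s.
s = t ρ_ice / ρ_m = 1400 m × 906.5/3368 = 377 m.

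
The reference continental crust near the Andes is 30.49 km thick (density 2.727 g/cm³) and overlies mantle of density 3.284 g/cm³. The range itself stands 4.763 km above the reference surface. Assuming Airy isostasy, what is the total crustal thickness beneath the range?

Root depth r = h ρ_c / (ρ_m − ρ_c) = 4.763 km × 2.727 / 0.557 = 23.32 km.
Total thickness = T + h + r = 30.49 km + 4.763 km + 23.32 km = 58.6 km.

58.6 km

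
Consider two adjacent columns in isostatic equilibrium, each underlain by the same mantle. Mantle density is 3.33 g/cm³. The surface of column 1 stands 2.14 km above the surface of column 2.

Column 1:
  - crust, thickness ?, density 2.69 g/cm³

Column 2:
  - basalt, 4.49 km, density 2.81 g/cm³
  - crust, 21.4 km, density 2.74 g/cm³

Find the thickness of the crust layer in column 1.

Take the compensation level at the base of the deeper column (depth z_c below the surface of column 1) and equate Σ ρ_i t_i down to z_c; mantle fills any gap and the z_c terms cancel.
Column 1: x×2.69 + (z_c − 0 − x)×3.33
Column 2: 2.14×0 + 4.49×2.81 + 21.4×2.74 + (z_c − 2.14 − 25.89)×3.33
The z_c×3.33 term appears on both sides and cancels. Collect the known terms of each column as K = Σ(ρt)_known − 3.33 × (depth of known layers): K_1 = 0 − 3.33×0 = 0; K_2 = 71.2529 − 3.33×(2.14 + 25.89) = −22.087.
Balance: K_1 − x×(3.33 − 2.69) = K_2, so x = (K_1 − K_2)/(3.33 − 2.69) = 22.087/0.64 = 34.5 km.

34.5 km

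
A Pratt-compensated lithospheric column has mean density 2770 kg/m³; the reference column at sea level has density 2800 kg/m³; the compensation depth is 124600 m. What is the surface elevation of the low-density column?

1350 m

ρ_ref D = ρ (D + h) → h = D (ρ_ref − ρ)/ρ.
h = 124600 m × (2800 − 2770)/2770 = 1350 m.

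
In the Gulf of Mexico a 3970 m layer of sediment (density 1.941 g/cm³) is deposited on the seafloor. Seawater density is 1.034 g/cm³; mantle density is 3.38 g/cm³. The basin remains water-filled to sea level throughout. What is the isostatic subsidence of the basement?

1530 m

Submarine loading: the sediment displaces seawater, and the subsidence is in turn flooded, so s (ρ_m − ρ_w) = t (ρ_sed − ρ_w).
s = 3970 m × (1.941 − 1.034) / (3.38 − 1.034) = 1530 m.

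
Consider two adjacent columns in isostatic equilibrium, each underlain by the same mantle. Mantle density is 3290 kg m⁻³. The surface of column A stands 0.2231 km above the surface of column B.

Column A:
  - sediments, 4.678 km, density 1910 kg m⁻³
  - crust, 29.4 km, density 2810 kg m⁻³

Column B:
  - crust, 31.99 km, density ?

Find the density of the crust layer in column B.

Take the compensation level at the base of the deeper column (depth z_c below the surface of column A) and equate Σ ρ_i t_i down to z_c; mantle fills any gap and the z_c terms cancel.
Column A: 4.678×1910 + 29.4×2810 + (z_c − 34.078)×3290
Column B: 0.2231×0 + 31.99×ρ + (z_c − 0.2231 − 31.99)×3290
The z_c×3290 term appears on both sides and cancels. Collect the known terms of each column as K = Σ(ρt)_known − 3290 × (depth of known layers): K_A = 91548.98 − 3290×34.078 = −20567.64; K_B = 0 − 3290×(0.2231 + 31.99) = −105981.099.
Balance: K_A = K_B + 31.99×ρ, so ρ = (K_A − K_B)/31.99 = 85413.5/31.99 = 2670 kg m⁻³.

2670 kg m⁻³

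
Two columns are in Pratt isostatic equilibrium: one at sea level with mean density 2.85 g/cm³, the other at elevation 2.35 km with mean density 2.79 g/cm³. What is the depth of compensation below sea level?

109 km

ρ_ref D = ρ (D + h) → D (ρ_ref − ρ) = ρ h.
D = ρ h/(ρ_ref − ρ) = 2.79 × 2.35 km/(2.85 − 2.79) = 109 km.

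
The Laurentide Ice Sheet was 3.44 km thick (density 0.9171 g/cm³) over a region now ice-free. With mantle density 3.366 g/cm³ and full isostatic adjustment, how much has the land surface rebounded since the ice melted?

Removing the load lets mantle flow back in; uplift u satisfies ρ_ice t = ρ_m u.
u = t ρ_ice/ρ_m = 3.44 km × 0.9171/3.366 = 0.937 km.

0.937 km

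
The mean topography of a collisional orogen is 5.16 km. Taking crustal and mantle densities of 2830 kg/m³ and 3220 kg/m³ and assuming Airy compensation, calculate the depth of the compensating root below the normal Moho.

Isostatic balance requires: the weight of the topography is balanced by the buoyancy of the root, ρ_c h = (ρ_m − ρ_c) r.
r = h · ρ_c / (ρ_m − ρ_c) = 5.16 km × 2830 / (3220 − 2830) = 37.4 km.

37.4 km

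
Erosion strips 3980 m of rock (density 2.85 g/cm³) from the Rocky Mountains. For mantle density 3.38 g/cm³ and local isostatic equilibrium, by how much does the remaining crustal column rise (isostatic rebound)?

3360 m

Unloading: uplift u = e ρ_c/ρ_m = 3980 m × 2.85/3.38 = 3360 m.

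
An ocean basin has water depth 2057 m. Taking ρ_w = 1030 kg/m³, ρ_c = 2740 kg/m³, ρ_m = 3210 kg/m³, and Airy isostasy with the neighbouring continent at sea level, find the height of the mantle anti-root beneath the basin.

7480 m

By Archimedes' principle applied to the lithosphere: replacing crust with seawater at the top is compensated by replacing crust with mantle at the base: d (ρ_c − ρ_w) = a (ρ_m − ρ_c).
a = d (ρ_c − ρ_w)/(ρ_m − ρ_c) = 2057 m × 1710/470 = 7480 m.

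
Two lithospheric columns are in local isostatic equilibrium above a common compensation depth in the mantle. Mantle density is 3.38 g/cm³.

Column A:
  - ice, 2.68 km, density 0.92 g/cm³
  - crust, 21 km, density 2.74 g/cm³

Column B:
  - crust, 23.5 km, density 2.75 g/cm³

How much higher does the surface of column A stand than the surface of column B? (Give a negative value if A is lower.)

1.55 km

For any compensation level in the mantle, the mantle terms cancel and isostasy reduces to e = (Σt_A − Σt_B) − (Σ(ρt)_A − Σ(ρt)_B) / ρ_m.
Σt_A = 23.68 km; Σt_B = 23.5 km; Σ(ρt)_A = 60.0056; Σ(ρt)_B = 64.625 (in km·g/cm³).
e = (23.68 − 23.5) − (60.0056 − 64.625) / 3.38 = 1.55 km.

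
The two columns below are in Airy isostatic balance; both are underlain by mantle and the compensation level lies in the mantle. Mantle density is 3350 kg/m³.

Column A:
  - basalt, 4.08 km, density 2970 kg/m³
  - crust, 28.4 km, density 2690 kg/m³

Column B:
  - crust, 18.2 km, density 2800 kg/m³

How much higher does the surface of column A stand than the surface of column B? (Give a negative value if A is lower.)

3.07 km

For any compensation level in the mantle, the mantle terms cancel and isostasy reduces to e = (Σt_A − Σt_B) − (Σ(ρt)_A − Σ(ρt)_B) / ρ_m.
Σt_A = 32.48 km; Σt_B = 18.2 km; Σ(ρt)_A = 88513.6; Σ(ρt)_B = 50960 (in km·kg/m³).
e = (32.48 − 18.2) − (88513.6 − 50960) / 3350 = 3.07 km.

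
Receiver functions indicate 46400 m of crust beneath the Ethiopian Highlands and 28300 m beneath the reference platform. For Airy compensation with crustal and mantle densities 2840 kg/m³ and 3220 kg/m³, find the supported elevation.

Excess crust Δ = 46400 m − 28300 m = 18100 m, split between elevation h and root r with h + r = Δ.
Airy balance ρ_c h = (ρ_m − ρ_c) r gives r = h ρ_c/(ρ_m − ρ_c), so h (1 + ρ_c/(ρ_m − ρ_c)) = Δ, i.e. h = Δ (ρ_m − ρ_c)/ρ_m.
h = 18100 m × 380/3220 = 2140 m.

2140 m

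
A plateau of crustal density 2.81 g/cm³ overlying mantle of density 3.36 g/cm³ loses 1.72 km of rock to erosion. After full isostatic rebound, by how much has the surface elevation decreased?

0.282 km

Rebound u = e ρ_c/ρ_m = 1.72 km × 2.81/3.36 = 1.438 km.
Net surface drop = e − u = 1.72 km − 1.438 km = e (ρ_m − ρ_c)/ρ_m = 0.282 km.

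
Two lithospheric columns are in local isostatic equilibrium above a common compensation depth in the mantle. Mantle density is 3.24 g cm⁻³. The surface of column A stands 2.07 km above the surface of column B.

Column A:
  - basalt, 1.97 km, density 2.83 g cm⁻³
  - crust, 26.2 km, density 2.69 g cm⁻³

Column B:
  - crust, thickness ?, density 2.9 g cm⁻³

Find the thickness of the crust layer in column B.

Take the compensation level at the base of the deeper column (depth z_c below the surface of column A) and equate Σ ρ_i t_i down to z_c; mantle fills any gap and the z_c terms cancel.
Column A: 1.97×2.83 + 26.2×2.69 + (z_c − 28.17)×3.24
Column B: 2.07×0 + x×2.9 + (z_c − 2.07 − 0 − x)×3.24
The z_c×3.24 term appears on both sides and cancels. Collect the known terms of each column as K = Σ(ρt)_known − 3.24 × (depth of known layers): K_A = 76.0531 − 3.24×28.17 = −15.2177; K_B = 0 − 3.24×(2.07 + 0) = −6.7068.
Balance: K_A = K_B − x×(3.24 − 2.9), so x = (K_B − K_A)/(3.24 − 2.9) = 8.5109/0.34 = 25 km.

25 km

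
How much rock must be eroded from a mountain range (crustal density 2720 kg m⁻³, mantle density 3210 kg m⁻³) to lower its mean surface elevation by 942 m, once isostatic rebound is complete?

Net drop Δ = e − u = e − e ρ_c/ρ_m = e (ρ_m − ρ_c)/ρ_m.
e = Δ ρ_m/(ρ_m − ρ_c) = 942 m × 3210/490 = 6170 m.

6170 m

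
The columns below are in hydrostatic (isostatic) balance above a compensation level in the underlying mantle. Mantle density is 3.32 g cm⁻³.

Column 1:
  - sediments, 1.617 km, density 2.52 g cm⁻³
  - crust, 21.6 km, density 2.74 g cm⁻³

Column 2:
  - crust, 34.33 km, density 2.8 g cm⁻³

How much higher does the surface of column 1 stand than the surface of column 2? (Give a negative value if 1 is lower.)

−1.21 km

For any compensation level in the mantle, the mantle terms cancel and isostasy reduces to e = (Σt_1 − Σt_2) − (Σ(ρt)_1 − Σ(ρt)_2) / ρ_m.
Σt_1 = 23.217 km; Σt_2 = 34.33 km; Σ(ρt)_1 = 63.25884; Σ(ρt)_2 = 96.124 (in km·g cm⁻³).
e = (23.217 − 34.33) − (63.25884 − 96.124) / 3.32 = −1.21 km.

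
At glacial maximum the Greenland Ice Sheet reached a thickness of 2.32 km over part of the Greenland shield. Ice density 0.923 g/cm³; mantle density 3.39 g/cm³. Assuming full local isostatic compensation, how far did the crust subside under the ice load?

Balancing pressure at the compensation depth: the ice load ρ_ice t is balanced by mantle displaced below, ρ_m s.
s = t ρ_ice / ρ_m = 2.32 km × 0.923/3.39 = 0.632 km.

0.632 km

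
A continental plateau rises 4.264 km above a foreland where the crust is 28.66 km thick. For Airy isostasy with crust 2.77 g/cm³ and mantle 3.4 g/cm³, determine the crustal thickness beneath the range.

Root depth r = h ρ_c / (ρ_m − ρ_c) = 4.264 km × 2.77 / 0.63 = 18.75 km.
Total thickness = T + h + r = 28.66 km + 4.264 km + 18.75 km = 51.7 km.

51.7 km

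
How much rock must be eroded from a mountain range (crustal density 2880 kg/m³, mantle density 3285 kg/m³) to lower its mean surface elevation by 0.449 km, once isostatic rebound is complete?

3.64 km

Net drop Δ = e − u = e − e ρ_c/ρ_m = e (ρ_m − ρ_c)/ρ_m.
e = Δ ρ_m/(ρ_m − ρ_c) = 0.449 km × 3285/405 = 3.64 km.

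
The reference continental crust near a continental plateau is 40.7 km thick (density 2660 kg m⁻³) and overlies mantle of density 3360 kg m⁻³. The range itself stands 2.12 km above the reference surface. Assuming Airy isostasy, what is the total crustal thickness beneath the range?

50.9 km

Root depth r = h ρ_c / (ρ_m − ρ_c) = 2.12 km × 2660 / 700 = 8.056 km.
Total thickness = T + h + r = 40.7 km + 2.12 km + 8.056 km = 50.9 km.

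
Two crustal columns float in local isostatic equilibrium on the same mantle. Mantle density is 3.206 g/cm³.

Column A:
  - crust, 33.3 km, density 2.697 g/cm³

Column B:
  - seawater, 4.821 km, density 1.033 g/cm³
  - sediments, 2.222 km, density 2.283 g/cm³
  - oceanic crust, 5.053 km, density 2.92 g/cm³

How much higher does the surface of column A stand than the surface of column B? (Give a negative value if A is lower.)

For any compensation level in the mantle, the mantle terms cancel and isostasy reduces to e = (Σt_A − Σt_B) − (Σ(ρt)_A − Σ(ρt)_B) / ρ_m.
Σt_A = 33.3 km; Σt_B = 12.096 km; Σ(ρt)_A = 89.8101; Σ(ρt)_B = 24.807679 (in km·g/cm³).
e = (33.3 − 12.096) − (89.8101 − 24.807679) / 3.206 = 0.929 km.

0.929 km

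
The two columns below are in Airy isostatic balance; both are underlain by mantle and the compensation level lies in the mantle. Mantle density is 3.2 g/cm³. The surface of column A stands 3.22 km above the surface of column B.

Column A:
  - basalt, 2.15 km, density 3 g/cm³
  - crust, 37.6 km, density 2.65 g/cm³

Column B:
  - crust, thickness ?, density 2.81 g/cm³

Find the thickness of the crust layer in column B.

Take the compensation level at the base of the deeper column (depth z_c below the surface of column A) and equate Σ ρ_i t_i down to z_c; mantle fills any gap and the z_c terms cancel.
Column A: 2.15×3 + 37.6×2.65 + (z_c − 39.75)×3.2
Column B: 3.22×0 + x×2.81 + (z_c − 3.22 − 0 − x)×3.2
The z_c×3.2 term appears on both sides and cancels. Collect the known terms of each column as K = Σ(ρt)_known − 3.2 × (depth of known layers): K_A = 106.09 − 3.2×39.75 = −21.11; K_B = 0 − 3.2×(3.22 + 0) = −10.304.
Balance: K_A = K_B − x×(3.2 − 2.81), so x = (K_B − K_A)/(3.2 − 2.81) = 10.806/0.39 = 27.7 km.

27.7 km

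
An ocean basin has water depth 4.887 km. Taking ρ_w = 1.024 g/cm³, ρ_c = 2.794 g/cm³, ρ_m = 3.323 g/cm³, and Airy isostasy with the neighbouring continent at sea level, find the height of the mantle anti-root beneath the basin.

Equating mass per unit area of the two columns: replacing crust with seawater at the top is compensated by replacing crust with mantle at the base: d (ρ_c − ρ_w) = a (ρ_m − ρ_c).
a = d (ρ_c − ρ_w)/(ρ_m − ρ_c) = 4.887 km × 1.77/0.529 = 16.4 km.

16.4 km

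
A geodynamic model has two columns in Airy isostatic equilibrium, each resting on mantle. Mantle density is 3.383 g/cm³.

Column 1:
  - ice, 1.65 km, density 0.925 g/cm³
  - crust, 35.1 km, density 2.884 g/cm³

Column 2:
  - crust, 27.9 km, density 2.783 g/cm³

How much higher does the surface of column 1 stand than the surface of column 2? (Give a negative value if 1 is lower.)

1.43 km

For any compensation level in the mantle, the mantle terms cancel and isostasy reduces to e = (Σt_1 − Σt_2) − (Σ(ρt)_1 − Σ(ρt)_2) / ρ_m.
Σt_1 = 36.75 km; Σt_2 = 27.9 km; Σ(ρt)_1 = 102.75465; Σ(ρt)_2 = 77.6457 (in km·g/cm³).
e = (36.75 − 27.9) − (102.75465 − 77.6457) / 3.383 = 1.43 km.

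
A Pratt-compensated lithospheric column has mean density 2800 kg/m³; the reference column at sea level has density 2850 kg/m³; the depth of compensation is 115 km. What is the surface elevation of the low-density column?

ρ_ref D = ρ (D + h) → h = D (ρ_ref − ρ)/ρ.
h = 115 km × (2850 − 2800)/2800 = 2.05 km.

2.05 km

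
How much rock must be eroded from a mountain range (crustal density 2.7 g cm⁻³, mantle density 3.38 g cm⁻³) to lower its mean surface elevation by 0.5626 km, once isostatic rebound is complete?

Net drop Δ = e − u = e − e ρ_c/ρ_m = e (ρ_m − ρ_c)/ρ_m.
e = Δ ρ_m/(ρ_m − ρ_c) = 0.5626 km × 3.38/0.68 = 2.8 km.

2.8 km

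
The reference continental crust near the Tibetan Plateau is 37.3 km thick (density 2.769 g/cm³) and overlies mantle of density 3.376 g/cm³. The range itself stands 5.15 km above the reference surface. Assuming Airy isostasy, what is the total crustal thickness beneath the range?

65.9 km

Root depth r = h ρ_c / (ρ_m − ρ_c) = 5.15 km × 2.769 / 0.607 = 23.49 km.
Total thickness = T + h + r = 37.3 km + 5.15 km + 23.49 km = 65.9 km.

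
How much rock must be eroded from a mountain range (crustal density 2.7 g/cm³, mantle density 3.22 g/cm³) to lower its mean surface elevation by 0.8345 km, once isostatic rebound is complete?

5.17 km

Net drop Δ = e − u = e − e ρ_c/ρ_m = e (ρ_m − ρ_c)/ρ_m.
e = Δ ρ_m/(ρ_m − ρ_c) = 0.8345 km × 3.22/0.52 = 5.17 km.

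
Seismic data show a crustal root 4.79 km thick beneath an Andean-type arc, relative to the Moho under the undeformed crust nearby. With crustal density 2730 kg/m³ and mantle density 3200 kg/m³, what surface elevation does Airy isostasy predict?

0.825 km

Balancing pressure at the compensation depth: ρ_c h = (ρ_m − ρ_c) r.
h = r (ρ_m − ρ_c) / ρ_c = 4.79 km × (3200 − 2730) / 2730 = 0.825 km.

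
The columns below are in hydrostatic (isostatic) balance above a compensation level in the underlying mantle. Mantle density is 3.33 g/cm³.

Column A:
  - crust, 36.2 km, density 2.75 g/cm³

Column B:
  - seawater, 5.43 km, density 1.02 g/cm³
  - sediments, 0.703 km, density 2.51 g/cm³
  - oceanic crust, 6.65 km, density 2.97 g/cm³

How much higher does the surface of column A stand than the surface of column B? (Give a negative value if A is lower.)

1.65 km

For any compensation level in the mantle, the mantle terms cancel and isostasy reduces to e = (Σt_A − Σt_B) − (Σ(ρt)_A − Σ(ρt)_B) / ρ_m.
Σt_A = 36.2 km; Σt_B = 12.783 km; Σ(ρt)_A = 99.55; Σ(ρt)_B = 27.05363 (in km·g/cm³).
e = (36.2 − 12.783) − (99.55 − 27.05363) / 3.33 = 1.65 km.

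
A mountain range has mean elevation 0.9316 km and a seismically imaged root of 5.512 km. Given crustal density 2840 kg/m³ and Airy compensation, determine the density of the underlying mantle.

3320 kg/m³

Airy balance: ρ_c h = (ρ_m − ρ_c) r → ρ_m = ρ_c (1 + h/r).
ρ_m = 2840 × (1 + 0.9316 km/5.512 km) = 3320 kg/m³.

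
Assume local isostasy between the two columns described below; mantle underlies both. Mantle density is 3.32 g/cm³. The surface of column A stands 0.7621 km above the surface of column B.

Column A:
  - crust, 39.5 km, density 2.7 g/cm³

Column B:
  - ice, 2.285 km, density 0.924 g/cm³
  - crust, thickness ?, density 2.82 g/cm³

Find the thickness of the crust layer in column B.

33 km

Take the compensation level at the base of the deeper column (depth z_c below the surface of column A) and equate Σ ρ_i t_i down to z_c; mantle fills any gap and the z_c terms cancel.
Column A: 39.5×2.7 + (z_c − 39.5)×3.32
Column B: 0.7621×0 + 2.285×0.924 + x×2.82 + (z_c − 0.7621 − 2.285 − x)×3.32
The z_c×3.32 term appears on both sides and cancels. Collect the known terms of each column as K = Σ(ρt)_known − 3.32 × (depth of known layers): K_A = 106.65 − 3.32×39.5 = −24.49; K_B = 2.11134 − 3.32×(0.7621 + 2.285) = −8.005032.
Balance: K_A = K_B − x×(3.32 − 2.82), so x = (K_B − K_A)/(3.32 − 2.82) = 16.485/0.5 = 33 km.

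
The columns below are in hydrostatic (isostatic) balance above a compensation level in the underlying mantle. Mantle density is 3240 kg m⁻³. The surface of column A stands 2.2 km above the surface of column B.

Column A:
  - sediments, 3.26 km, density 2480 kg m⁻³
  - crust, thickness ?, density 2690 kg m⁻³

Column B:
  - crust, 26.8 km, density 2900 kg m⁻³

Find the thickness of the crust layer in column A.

Take the compensation level at the base of the deeper column (depth z_c below the surface of column A) and equate Σ ρ_i t_i down to z_c; mantle fills any gap and the z_c terms cancel.
Column A: 3.26×2480 + x×2690 + (z_c − 3.26 − x)×3240
Column B: 2.2×0 + 26.8×2900 + (z_c − 2.2 − 26.8)×3240
The z_c×3240 term appears on both sides and cancels. Collect the known terms of each column as K = Σ(ρt)_known − 3240 × (depth of known layers): K_A = 8084.8 − 3240×3.26 = −2477.6; K_B = 77720 − 3240×(2.2 + 26.8) = −16240.
Balance: K_A − x×(3240 − 2690) = K_B, so x = (K_A − K_B)/(3240 − 2690) = 13762.4/550 = 25 km.

25 km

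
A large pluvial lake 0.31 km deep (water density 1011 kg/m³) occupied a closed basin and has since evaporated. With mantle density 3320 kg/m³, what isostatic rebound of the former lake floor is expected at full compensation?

u = d ρ_w/ρ_m = 0.31 km × 1011/3320 = 0.0944 km.

0.0944 km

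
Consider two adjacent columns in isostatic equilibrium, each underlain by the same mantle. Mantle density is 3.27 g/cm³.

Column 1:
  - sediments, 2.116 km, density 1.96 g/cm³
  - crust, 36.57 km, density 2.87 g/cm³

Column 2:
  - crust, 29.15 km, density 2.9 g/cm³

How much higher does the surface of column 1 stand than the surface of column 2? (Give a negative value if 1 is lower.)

2.02 km

For any compensation level in the mantle, the mantle terms cancel and isostasy reduces to e = (Σt_1 − Σt_2) − (Σ(ρt)_1 − Σ(ρt)_2) / ρ_m.
Σt_1 = 38.686 km; Σt_2 = 29.15 km; Σ(ρt)_1 = 109.10326; Σ(ρt)_2 = 84.535 (in km·g/cm³).
e = (38.686 − 29.15) − (109.10326 − 84.535) / 3.27 = 2.02 km.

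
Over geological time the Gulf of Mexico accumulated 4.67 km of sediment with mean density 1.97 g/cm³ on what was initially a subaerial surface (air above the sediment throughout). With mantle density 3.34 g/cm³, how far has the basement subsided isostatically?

2.75 km

Subaerial load: s = t ρ_sed / ρ_m = 4.67 km × 1.97/3.34 = 2.75 km.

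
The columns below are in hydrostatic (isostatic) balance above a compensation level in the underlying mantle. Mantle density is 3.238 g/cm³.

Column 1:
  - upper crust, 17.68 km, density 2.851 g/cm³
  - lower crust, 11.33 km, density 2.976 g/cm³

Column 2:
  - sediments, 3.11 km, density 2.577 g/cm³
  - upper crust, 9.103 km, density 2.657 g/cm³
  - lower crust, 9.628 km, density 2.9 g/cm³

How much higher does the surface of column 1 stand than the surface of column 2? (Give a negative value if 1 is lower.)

For any compensation level in the mantle, the mantle terms cancel and isostasy reduces to e = (Σt_1 − Σt_2) − (Σ(ρt)_1 − Σ(ρt)_2) / ρ_m.
Σt_1 = 29.01 km; Σt_2 = 21.841 km; Σ(ρt)_1 = 84.12376; Σ(ρt)_2 = 60.122341 (in km·g/cm³).
e = (29.01 − 21.841) − (84.12376 − 60.122341) / 3.238 = −0.243 km.

−0.243 km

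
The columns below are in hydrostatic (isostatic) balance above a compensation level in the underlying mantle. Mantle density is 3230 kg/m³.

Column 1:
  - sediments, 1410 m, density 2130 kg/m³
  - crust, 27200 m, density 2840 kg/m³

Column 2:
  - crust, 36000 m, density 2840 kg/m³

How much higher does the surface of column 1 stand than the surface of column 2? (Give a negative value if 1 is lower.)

−582 m

For any compensation level in the mantle, the mantle terms cancel and isostasy reduces to e = (Σt_1 − Σt_2) − (Σ(ρt)_1 − Σ(ρt)_2) / ρ_m.
Σt_1 = 28610 m; Σt_2 = 36000 m; Σ(ρt)_1 = 80251300; Σ(ρt)_2 = 102240000 (in m·kg/m³).
e = (28610 − 36000) − (80251300 − 102240000) / 3230 = −582 m.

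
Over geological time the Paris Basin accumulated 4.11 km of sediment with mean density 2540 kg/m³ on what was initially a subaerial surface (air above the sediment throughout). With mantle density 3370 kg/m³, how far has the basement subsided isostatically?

3.1 km

Subaerial load: s = t ρ_sed / ρ_m = 4.11 km × 2540/3370 = 3.1 km.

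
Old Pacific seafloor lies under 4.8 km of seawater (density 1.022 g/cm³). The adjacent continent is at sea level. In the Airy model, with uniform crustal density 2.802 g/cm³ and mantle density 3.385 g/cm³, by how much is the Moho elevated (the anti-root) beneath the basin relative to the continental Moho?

In Airy isostatic equilibrium: replacing crust with seawater at the top is compensated by replacing crust with mantle at the base: d (ρ_c − ρ_w) = a (ρ_m − ρ_c).
a = d (ρ_c − ρ_w)/(ρ_m − ρ_c) = 4.8 km × 1.78/0.583 = 14.7 km.

14.7 km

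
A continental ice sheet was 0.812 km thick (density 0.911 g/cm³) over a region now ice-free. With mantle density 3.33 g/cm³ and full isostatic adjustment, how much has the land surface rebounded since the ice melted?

Removing the load lets mantle flow back in; uplift u satisfies ρ_ice t = ρ_m u.
u = t ρ_ice/ρ_m = 0.812 km × 0.911/3.33 = 0.222 km.

0.222 km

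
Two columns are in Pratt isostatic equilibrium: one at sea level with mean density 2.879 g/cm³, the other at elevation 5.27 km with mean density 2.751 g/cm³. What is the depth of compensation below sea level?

ρ_ref D = ρ (D + h) → D (ρ_ref − ρ) = ρ h.
D = ρ h/(ρ_ref − ρ) = 2.751 × 5.27 km/(2.879 − 2.751) = 113 km.

113 km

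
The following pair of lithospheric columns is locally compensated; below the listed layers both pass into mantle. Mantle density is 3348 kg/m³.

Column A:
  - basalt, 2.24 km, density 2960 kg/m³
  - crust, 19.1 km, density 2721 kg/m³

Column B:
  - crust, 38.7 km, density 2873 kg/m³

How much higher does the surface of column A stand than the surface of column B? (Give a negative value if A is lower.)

For any compensation level in the mantle, the mantle terms cancel and isostasy reduces to e = (Σt_A − Σt_B) − (Σ(ρt)_A − Σ(ρt)_B) / ρ_m.
Σt_A = 21.34 km; Σt_B = 38.7 km; Σ(ρt)_A = 58601.5; Σ(ρt)_B = 111185.1 (in km·kg/m³).
e = (21.34 − 38.7) − (58601.5 − 111185.1) / 3348 = −1.65 km.

−1.65 km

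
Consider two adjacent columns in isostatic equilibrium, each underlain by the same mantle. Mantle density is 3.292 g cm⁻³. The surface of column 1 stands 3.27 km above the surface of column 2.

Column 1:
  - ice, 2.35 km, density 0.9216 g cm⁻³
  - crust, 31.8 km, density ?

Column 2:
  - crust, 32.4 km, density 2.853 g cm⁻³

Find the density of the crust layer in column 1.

Take the compensation level at the base of the deeper column (depth z_c below the surface of column 1) and equate Σ ρ_i t_i down to z_c; mantle fills any gap and the z_c terms cancel.
Column 1: 2.35×0.9216 + 31.8×ρ + (z_c − 34.15)×3.292
Column 2: 3.27×0 + 32.4×2.853 + (z_c − 3.27 − 32.4)×3.292
The z_c×3.292 term appears on both sides and cancels. Collect the known terms of each column as K = Σ(ρt)_known − 3.292 × (depth of known layers): K_1 = 2.16576 − 3.292×34.15 = −110.25604; K_2 = 92.4372 − 3.292×(3.27 + 32.4) = −24.98844.
Balance: K_1 + 31.8×ρ = K_2, so ρ = (K_2 − K_1)/31.8 = 85.2676/31.8 = 2.68 g cm⁻³.

2.68 g cm⁻³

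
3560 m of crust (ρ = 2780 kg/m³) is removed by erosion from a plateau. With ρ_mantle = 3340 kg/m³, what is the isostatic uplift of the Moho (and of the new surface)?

2960 m

Unloading: uplift u = e ρ_c/ρ_m = 3560 m × 2780/3340 = 2960 m.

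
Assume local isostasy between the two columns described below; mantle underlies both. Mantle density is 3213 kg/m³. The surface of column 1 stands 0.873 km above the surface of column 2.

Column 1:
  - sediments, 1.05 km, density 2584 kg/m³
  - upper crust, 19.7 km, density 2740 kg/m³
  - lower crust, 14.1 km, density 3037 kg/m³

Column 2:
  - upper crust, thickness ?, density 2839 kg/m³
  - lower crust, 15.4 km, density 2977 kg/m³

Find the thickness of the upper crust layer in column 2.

16.1 km

Take the compensation level at the base of the deeper column (depth z_c below the surface of column 1) and equate Σ ρ_i t_i down to z_c; mantle fills any gap and the z_c terms cancel.
Column 1: 1.05×2584 + 19.7×2740 + 14.1×3037 + (z_c − 34.85)×3213
Column 2: 0.873×0 + x×2839 + 15.4×2977 + (z_c − 0.873 − 15.4 − x)×3213
The z_c×3213 term appears on both sides and cancels. Collect the known terms of each column as K = Σ(ρt)_known − 3213 × (depth of known layers): K_1 = 99512.9 − 3213×34.85 = −12460.15; K_2 = 45845.8 − 3213×(0.873 + 15.4) = −6439.349.
Balance: K_1 = K_2 − x×(3213 − 2839), so x = (K_2 − K_1)/(3213 − 2839) = 6020.8/374 = 16.1 km.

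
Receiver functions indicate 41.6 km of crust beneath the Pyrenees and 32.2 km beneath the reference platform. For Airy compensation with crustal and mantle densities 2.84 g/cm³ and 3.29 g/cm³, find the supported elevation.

Excess crust Δ = 41.6 km − 32.2 km = 9.4 km, split between elevation h and root r with h + r = Δ.
Airy balance ρ_c h = (ρ_m − ρ_c) r gives r = h ρ_c/(ρ_m − ρ_c), so h (1 + ρ_c/(ρ_m − ρ_c)) = Δ, i.e. h = Δ (ρ_m − ρ_c)/ρ_m.
h = 9.4 km × 0.45/3.29 = 1.29 km.

1.29 km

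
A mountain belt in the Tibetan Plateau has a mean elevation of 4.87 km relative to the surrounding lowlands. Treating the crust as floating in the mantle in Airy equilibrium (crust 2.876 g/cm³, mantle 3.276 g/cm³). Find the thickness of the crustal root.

In Airy isostatic equilibrium: the weight of the topography is balanced by the buoyancy of the root, ρ_c h = (ρ_m − ρ_c) r.
r = h · ρ_c / (ρ_m − ρ_c) = 4.87 km × 2.876 / (3.276 − 2.876) = 35 km.

35 km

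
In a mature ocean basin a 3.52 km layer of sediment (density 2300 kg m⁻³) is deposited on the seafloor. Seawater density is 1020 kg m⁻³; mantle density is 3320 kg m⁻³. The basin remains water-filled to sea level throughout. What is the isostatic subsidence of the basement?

Submarine loading: the sediment displaces seawater, and the subsidence is in turn flooded, so s (ρ_m − ρ_w) = t (ρ_sed − ρ_w).
s = 3.52 km × (2300 − 1020) / (3320 − 1020) = 1.96 km.

1.96 km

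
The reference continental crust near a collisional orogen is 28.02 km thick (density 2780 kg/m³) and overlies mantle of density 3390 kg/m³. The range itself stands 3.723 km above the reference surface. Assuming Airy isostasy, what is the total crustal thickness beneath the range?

48.7 km

Root depth r = h ρ_c / (ρ_m − ρ_c) = 3.723 km × 2780 / 610 = 16.97 km.
Total thickness = T + h + r = 28.02 km + 3.723 km + 16.97 km = 48.7 km.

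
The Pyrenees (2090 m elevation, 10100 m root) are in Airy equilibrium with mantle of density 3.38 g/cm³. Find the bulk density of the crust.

ρ_c h = (ρ_m − ρ_c) r → ρ_c (h + r) = ρ_m r → ρ_c = ρ_m r / (h + r).
ρ_c = 3.38 × 10100 m / (2090 m + 10100 m) = 2.8 g/cm³.

2.8 g/cm³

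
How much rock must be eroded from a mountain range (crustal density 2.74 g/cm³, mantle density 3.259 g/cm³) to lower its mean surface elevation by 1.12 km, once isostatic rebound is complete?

Net drop Δ = e − u = e − e ρ_c/ρ_m = e (ρ_m − ρ_c)/ρ_m.
e = Δ ρ_m/(ρ_m − ρ_c) = 1.12 km × 3.259/0.519 = 7.03 km.

7.03 km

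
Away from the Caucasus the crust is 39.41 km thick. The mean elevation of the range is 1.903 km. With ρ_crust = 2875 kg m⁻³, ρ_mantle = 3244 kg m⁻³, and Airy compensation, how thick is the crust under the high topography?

56.1 km

Root depth r = h ρ_c / (ρ_m − ρ_c) = 1.903 km × 2875 / 369 = 14.83 km.
Total thickness = T + h + r = 39.41 km + 1.903 km + 14.83 km = 56.1 km.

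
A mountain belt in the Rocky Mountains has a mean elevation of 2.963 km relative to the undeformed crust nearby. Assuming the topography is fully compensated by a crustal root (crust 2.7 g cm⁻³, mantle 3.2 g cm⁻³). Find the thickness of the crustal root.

Isostatic balance requires: the weight of the topography is balanced by the buoyancy of the root, ρ_c h = (ρ_m − ρ_c) r.
r = h · ρ_c / (ρ_m − ρ_c) = 2.963 km × 2.7 / (3.2 − 2.7) = 16 km.

16 km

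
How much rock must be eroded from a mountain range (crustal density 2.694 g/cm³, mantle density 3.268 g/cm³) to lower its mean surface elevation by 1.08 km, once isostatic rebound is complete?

Net drop Δ = e − u = e − e ρ_c/ρ_m = e (ρ_m − ρ_c)/ρ_m.
e = Δ ρ_m/(ρ_m − ρ_c) = 1.08 km × 3.268/0.574 = 6.15 km.

6.15 km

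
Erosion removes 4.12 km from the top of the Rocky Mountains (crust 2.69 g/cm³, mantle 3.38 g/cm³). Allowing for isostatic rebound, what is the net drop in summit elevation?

Rebound u = e ρ_c/ρ_m = 4.12 km × 2.69/3.38 = 3.279 km.
Net surface drop = e − u = 4.12 km − 3.279 km = e (ρ_m − ρ_c)/ρ_m = 0.841 km.

0.841 km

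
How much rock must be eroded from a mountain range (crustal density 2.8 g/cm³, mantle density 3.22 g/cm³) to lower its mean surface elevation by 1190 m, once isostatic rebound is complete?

Net drop Δ = e − u = e − e ρ_c/ρ_m = e (ρ_m − ρ_c)/ρ_m.
e = Δ ρ_m/(ρ_m − ρ_c) = 1190 m × 3.22/0.42 = 9120 m.

9120 m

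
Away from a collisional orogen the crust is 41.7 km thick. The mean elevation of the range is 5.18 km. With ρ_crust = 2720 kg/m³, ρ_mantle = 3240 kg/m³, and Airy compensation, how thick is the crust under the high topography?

74 km

Root depth r = h ρ_c / (ρ_m − ρ_c) = 5.18 km × 2720 / 520 = 27.1 km.
Total thickness = T + h + r = 41.7 km + 5.18 km + 27.1 km = 74 km.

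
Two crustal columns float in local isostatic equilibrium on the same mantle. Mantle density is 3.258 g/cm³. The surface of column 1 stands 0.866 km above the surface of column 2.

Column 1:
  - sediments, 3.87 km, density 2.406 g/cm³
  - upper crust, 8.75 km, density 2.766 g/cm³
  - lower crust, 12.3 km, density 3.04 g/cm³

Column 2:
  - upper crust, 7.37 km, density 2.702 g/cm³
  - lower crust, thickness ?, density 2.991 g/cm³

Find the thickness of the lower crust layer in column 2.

Take the compensation level at the base of the deeper column (depth z_c below the surface of column 1) and equate Σ ρ_i t_i down to z_c; mantle fills any gap and the z_c terms cancel.
Column 1: 3.87×2.406 + 8.75×2.766 + 12.3×3.04 + (z_c − 24.92)×3.258
Column 2: 0.866×0 + 7.37×2.702 + x×2.991 + (z_c − 0.866 − 7.37 − x)×3.258
The z_c×3.258 term appears on both sides and cancels. Collect the known terms of each column as K = Σ(ρt)_known − 3.258 × (depth of known layers): K_1 = 70.90572 − 3.258×24.92 = −10.28364; K_2 = 19.91374 − 3.258×(0.866 + 7.37) = −6.919148.
Balance: K_1 = K_2 − x×(3.258 − 2.991), so x = (K_2 − K_1)/(3.258 − 2.991) = 3.36449/0.267 = 12.6 km.

12.6 km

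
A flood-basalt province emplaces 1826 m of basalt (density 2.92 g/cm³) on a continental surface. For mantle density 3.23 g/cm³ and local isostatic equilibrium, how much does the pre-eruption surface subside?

Subaerial loading: s = t ρ_load / ρ_m.
s = 1826 m × 2.92/3.23 = 1650 m.

1650 m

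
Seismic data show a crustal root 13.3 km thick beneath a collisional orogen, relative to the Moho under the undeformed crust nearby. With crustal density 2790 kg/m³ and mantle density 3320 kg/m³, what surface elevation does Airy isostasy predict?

Isostatic balance requires: ρ_c h = (ρ_m − ρ_c) r.
h = r (ρ_m − ρ_c) / ρ_c = 13.3 km × (3320 − 2790) / 2790 = 2.53 km.

2.53 km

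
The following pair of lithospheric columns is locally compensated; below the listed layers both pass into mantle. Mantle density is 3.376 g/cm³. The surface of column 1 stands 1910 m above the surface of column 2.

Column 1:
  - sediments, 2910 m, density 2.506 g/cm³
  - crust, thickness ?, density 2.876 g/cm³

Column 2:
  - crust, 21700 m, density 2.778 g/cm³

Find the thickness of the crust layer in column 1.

Take the compensation level at the base of the deeper column (depth z_c below the surface of column 1) and equate Σ ρ_i t_i down to z_c; mantle fills any gap and the z_c terms cancel.
Column 1: 2910×2.506 + x×2.876 + (z_c − 2910 − x)×3.376
Column 2: 1910×0 + 21700×2.778 + (z_c − 1910 − 21700)×3.376
The z_c×3.376 term appears on both sides and cancels. Collect the known terms of each column as K = Σ(ρt)_known − 3.376 × (depth of known layers): K_1 = 7292.46 − 3.376×2910 = −2531.7; K_2 = 60282.6 − 3.376×(1910 + 21700) = −19424.76.
Balance: K_1 − x×(3.376 − 2.876) = K_2, so x = (K_1 − K_2)/(3.376 − 2.876) = 16893.1/0.5 = 33800 m.

33800 m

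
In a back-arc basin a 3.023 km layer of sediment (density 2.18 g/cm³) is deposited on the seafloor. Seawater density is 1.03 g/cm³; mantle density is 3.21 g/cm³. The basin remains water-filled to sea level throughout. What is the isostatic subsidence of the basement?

1.59 km

Submarine loading: the sediment displaces seawater, and the subsidence is in turn flooded, so s (ρ_m − ρ_w) = t (ρ_sed − ρ_w).
s = 3.023 km × (2.18 − 1.03) / (3.21 − 1.03) = 1.59 km.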